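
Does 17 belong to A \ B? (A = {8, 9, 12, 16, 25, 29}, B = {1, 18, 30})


A = {8, 9, 12, 16, 25, 29}, B = {1, 18, 30}
A \ B = elements in A but not in B
A \ B = {8, 9, 12, 16, 25, 29}
Checking if 17 ∈ A \ B
17 is not in A \ B → False

17 ∉ A \ B


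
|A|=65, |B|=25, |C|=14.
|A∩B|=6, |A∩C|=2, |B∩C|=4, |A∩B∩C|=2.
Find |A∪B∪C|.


|A∪B∪C| = |A|+|B|+|C| - |A∩B|-|A∩C|-|B∩C| + |A∩B∩C|
= 65+25+14 - 6-2-4 + 2
= 104 - 12 + 2
= 94

|A ∪ B ∪ C| = 94


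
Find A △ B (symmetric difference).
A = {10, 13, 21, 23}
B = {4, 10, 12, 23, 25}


A △ B = (A \ B) ∪ (B \ A) = elements in exactly one of A or B
A \ B = {13, 21}
B \ A = {4, 12, 25}
A △ B = {4, 12, 13, 21, 25}

A △ B = {4, 12, 13, 21, 25}


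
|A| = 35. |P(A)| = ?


Number of subsets = 2^n
= 2^35
= 34359738368

|P(A)| = 34359738368


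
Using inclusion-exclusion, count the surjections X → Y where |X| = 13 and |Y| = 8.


n = |X| = 13, k = |Y| = 8. Surjections via inclusion-exclusion:
S(n,k) = Σ(-1)^i × C(k,i) × (k-i)^n, i=0 to k
i=0: (-1)^0×C(8,0)×8^13 = 549755813888
i=1: (-1)^1×C(8,1)×7^13 = -775112083256
i=2: (-1)^2×C(8,2)×6^13 = 365699432448
i=3: (-1)^3×C(8,3)×5^13 = -68359375000
i=4: (-1)^4×C(8,4)×4^13 = 4697620480
i=5: (-1)^5×C(8,5)×3^13 = -89282088
i=6: (-1)^6×C(8,6)×2^13 = 229376
i=7: (-1)^7×C(8,7)×1^13 = -8
i=8: (-1)^8×C(8,8)×0^13 = 0
Total = 76592355840

Number of surjections = 76592355840


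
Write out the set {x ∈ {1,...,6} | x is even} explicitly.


Checking each candidate:
Condition: even numbers in {1,...,6}
Result = {2, 4, 6}

{2, 4, 6}


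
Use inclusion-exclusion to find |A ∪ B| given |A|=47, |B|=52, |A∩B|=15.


|A ∪ B| = |A| + |B| - |A ∩ B|
= 47 + 52 - 15
= 84

|A ∪ B| = 84


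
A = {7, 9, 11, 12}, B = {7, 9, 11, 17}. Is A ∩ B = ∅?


Disjoint means A ∩ B = ∅.
A ∩ B = {7, 9, 11}
A ∩ B ≠ ∅, so A and B are NOT disjoint.

No, A and B are not disjoint (A ∩ B = {7, 9, 11})


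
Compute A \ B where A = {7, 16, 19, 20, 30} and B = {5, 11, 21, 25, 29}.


A \ B = elements in A but not in B
A = {7, 16, 19, 20, 30}
B = {5, 11, 21, 25, 29}
Remove from A any elements in B
A \ B = {7, 16, 19, 20, 30}

A \ B = {7, 16, 19, 20, 30}


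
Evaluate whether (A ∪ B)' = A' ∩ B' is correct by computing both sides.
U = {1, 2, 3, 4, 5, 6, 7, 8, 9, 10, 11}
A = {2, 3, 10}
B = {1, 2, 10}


LHS: A ∪ B = {1, 2, 3, 10}
(A ∪ B)' = U \ (A ∪ B) = {4, 5, 6, 7, 8, 9, 11}
A' = {1, 4, 5, 6, 7, 8, 9, 11}, B' = {3, 4, 5, 6, 7, 8, 9, 11}
Claimed RHS: A' ∩ B' = {4, 5, 6, 7, 8, 9, 11}
Identity is VALID: LHS = RHS = {4, 5, 6, 7, 8, 9, 11} ✓

Identity is valid. (A ∪ B)' = A' ∩ B' = {4, 5, 6, 7, 8, 9, 11}


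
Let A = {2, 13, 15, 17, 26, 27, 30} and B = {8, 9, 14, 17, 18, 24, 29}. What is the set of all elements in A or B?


A ∪ B = all elements in A or B (or both)
A = {2, 13, 15, 17, 26, 27, 30}
B = {8, 9, 14, 17, 18, 24, 29}
A ∪ B = {2, 8, 9, 13, 14, 15, 17, 18, 24, 26, 27, 29, 30}

A ∪ B = {2, 8, 9, 13, 14, 15, 17, 18, 24, 26, 27, 29, 30}


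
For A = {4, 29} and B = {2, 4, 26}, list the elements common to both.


A ∩ B = elements in both A and B
A = {4, 29}
B = {2, 4, 26}
A ∩ B = {4}

A ∩ B = {4}


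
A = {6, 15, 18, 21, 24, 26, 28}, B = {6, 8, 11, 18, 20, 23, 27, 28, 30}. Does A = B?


Two sets are equal iff they have exactly the same elements.
A = {6, 15, 18, 21, 24, 26, 28}
B = {6, 8, 11, 18, 20, 23, 27, 28, 30}
Differences: {8, 11, 15, 20, 21, 23, 24, 26, 27, 30}
A ≠ B

No, A ≠ B


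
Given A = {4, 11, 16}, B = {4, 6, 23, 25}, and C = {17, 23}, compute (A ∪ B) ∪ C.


A ∪ B = {4, 6, 11, 16, 23, 25}
(A ∪ B) ∪ C = {4, 6, 11, 16, 17, 23, 25}

A ∪ B ∪ C = {4, 6, 11, 16, 17, 23, 25}


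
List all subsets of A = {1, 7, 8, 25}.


|A| = 4, so |P(A)| = 2^4 = 16
Enumerate subsets by cardinality (0 to 4):
∅, {1}, {7}, {8}, {25}, {1, 7}, {1, 8}, {1, 25}, {7, 8}, {7, 25}, {8, 25}, {1, 7, 8}, {1, 7, 25}, {1, 8, 25}, {7, 8, 25}, {1, 7, 8, 25}

P(A) has 16 subsets: ∅, {1}, {7}, {8}, {25}, {1, 7}, {1, 8}, {1, 25}, {7, 8}, {7, 25}, {8, 25}, {1, 7, 8}, {1, 7, 25}, {1, 8, 25}, {7, 8, 25}, {1, 7, 8, 25}


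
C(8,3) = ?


C(n,k) = n! / (k!(n-k)!)
C(8,3) = 8! / (3!5!)
= 56

C(8,3) = 56


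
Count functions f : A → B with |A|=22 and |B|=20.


Each of |A| = 22 inputs maps to any of |B| = 20 outputs.
# functions = |B|^|A| = 20^22
= 41943040000000000000000000000

Number of functions = 41943040000000000000000000000


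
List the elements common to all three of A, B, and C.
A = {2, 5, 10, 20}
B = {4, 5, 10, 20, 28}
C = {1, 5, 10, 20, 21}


A ∩ B = {5, 10, 20}
(A ∩ B) ∩ C = {5, 10, 20}

A ∩ B ∩ C = {5, 10, 20}


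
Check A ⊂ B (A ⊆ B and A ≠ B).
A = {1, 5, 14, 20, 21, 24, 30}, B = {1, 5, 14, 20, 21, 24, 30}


A ⊂ B requires: A ⊆ B AND A ≠ B.
A ⊆ B? Yes
A = B? Yes
A = B, so A is not a PROPER subset.

No, A is not a proper subset of B


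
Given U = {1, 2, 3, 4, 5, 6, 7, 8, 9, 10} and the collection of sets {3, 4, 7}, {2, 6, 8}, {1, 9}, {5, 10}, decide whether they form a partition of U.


A partition requires: (1) non-empty parts, (2) pairwise disjoint, (3) union = U
Parts: {3, 4, 7}, {2, 6, 8}, {1, 9}, {5, 10}
Union of parts: {1, 2, 3, 4, 5, 6, 7, 8, 9, 10}
U = {1, 2, 3, 4, 5, 6, 7, 8, 9, 10}
All non-empty? True
Pairwise disjoint? True
Covers U? True

Yes, valid partition


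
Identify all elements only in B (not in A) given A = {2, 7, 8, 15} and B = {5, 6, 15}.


A = {2, 7, 8, 15}
B = {5, 6, 15}
Region: only in B (not in A)
Elements: {5, 6}

Elements only in B (not in A): {5, 6}


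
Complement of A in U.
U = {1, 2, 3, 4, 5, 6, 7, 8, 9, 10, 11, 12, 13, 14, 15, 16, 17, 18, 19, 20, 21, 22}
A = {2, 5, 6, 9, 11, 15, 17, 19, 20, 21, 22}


Aᶜ = U \ A = elements in U but not in A
U = {1, 2, 3, 4, 5, 6, 7, 8, 9, 10, 11, 12, 13, 14, 15, 16, 17, 18, 19, 20, 21, 22}
A = {2, 5, 6, 9, 11, 15, 17, 19, 20, 21, 22}
Aᶜ = {1, 3, 4, 7, 8, 10, 12, 13, 14, 16, 18}

Aᶜ = {1, 3, 4, 7, 8, 10, 12, 13, 14, 16, 18}


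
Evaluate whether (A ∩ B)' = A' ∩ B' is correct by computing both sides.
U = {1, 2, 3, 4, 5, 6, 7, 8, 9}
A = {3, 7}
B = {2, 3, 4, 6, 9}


LHS: A ∩ B = {3}
(A ∩ B)' = U \ (A ∩ B) = {1, 2, 4, 5, 6, 7, 8, 9}
A' = {1, 2, 4, 5, 6, 8, 9}, B' = {1, 5, 7, 8}
Claimed RHS: A' ∩ B' = {1, 5, 8}
Identity is INVALID: LHS = {1, 2, 4, 5, 6, 7, 8, 9} but the RHS claimed here equals {1, 5, 8}. The correct form is (A ∩ B)' = A' ∪ B'.

Identity is invalid: (A ∩ B)' = {1, 2, 4, 5, 6, 7, 8, 9} but A' ∩ B' = {1, 5, 8}. The correct De Morgan law is (A ∩ B)' = A' ∪ B'.


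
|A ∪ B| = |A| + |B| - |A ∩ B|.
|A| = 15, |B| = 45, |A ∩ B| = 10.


|A ∪ B| = |A| + |B| - |A ∩ B|
= 15 + 45 - 10
= 50

|A ∪ B| = 50


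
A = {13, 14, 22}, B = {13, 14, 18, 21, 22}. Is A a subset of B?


A ⊆ B means every element of A is in B.
All elements of A are in B.
So A ⊆ B.

Yes, A ⊆ B


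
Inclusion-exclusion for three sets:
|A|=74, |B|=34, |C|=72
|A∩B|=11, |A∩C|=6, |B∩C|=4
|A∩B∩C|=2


|A∪B∪C| = |A|+|B|+|C| - |A∩B|-|A∩C|-|B∩C| + |A∩B∩C|
= 74+34+72 - 11-6-4 + 2
= 180 - 21 + 2
= 161

|A ∪ B ∪ C| = 161


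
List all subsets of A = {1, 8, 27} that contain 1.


A subset of A contains 1 iff the remaining 2 elements form any subset of A \ {1}.
Count: 2^(n-1) = 2^2 = 4
Subsets containing 1: {1}, {1, 8}, {1, 27}, {1, 8, 27}

Subsets containing 1 (4 total): {1}, {1, 8}, {1, 27}, {1, 8, 27}


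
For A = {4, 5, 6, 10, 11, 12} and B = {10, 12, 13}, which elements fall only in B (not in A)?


A = {4, 5, 6, 10, 11, 12}
B = {10, 12, 13}
Region: only in B (not in A)
Elements: {13}

Elements only in B (not in A): {13}


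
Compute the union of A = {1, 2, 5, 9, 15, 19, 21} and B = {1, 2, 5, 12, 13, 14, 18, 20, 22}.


A ∪ B = all elements in A or B (or both)
A = {1, 2, 5, 9, 15, 19, 21}
B = {1, 2, 5, 12, 13, 14, 18, 20, 22}
A ∪ B = {1, 2, 5, 9, 12, 13, 14, 15, 18, 19, 20, 21, 22}

A ∪ B = {1, 2, 5, 9, 12, 13, 14, 15, 18, 19, 20, 21, 22}


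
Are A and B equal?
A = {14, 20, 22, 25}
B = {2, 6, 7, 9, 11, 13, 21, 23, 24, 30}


Two sets are equal iff they have exactly the same elements.
A = {14, 20, 22, 25}
B = {2, 6, 7, 9, 11, 13, 21, 23, 24, 30}
Differences: {2, 6, 7, 9, 11, 13, 14, 20, 21, 22, 23, 24, 25, 30}
A ≠ B

No, A ≠ B


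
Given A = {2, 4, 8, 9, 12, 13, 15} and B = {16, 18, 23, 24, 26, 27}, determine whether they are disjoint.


Disjoint means A ∩ B = ∅.
A ∩ B = ∅
A ∩ B = ∅, so A and B are disjoint.

Yes, A and B are disjoint


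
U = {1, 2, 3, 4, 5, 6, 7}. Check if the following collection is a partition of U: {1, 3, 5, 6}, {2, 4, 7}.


A partition requires: (1) non-empty parts, (2) pairwise disjoint, (3) union = U
Parts: {1, 3, 5, 6}, {2, 4, 7}
Union of parts: {1, 2, 3, 4, 5, 6, 7}
U = {1, 2, 3, 4, 5, 6, 7}
All non-empty? True
Pairwise disjoint? True
Covers U? True

Yes, valid partition


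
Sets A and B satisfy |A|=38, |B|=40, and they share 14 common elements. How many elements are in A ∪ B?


|A ∪ B| = |A| + |B| - |A ∩ B|
= 38 + 40 - 14
= 64

|A ∪ B| = 64


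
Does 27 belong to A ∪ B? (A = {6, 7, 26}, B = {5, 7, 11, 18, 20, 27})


A = {6, 7, 26}, B = {5, 7, 11, 18, 20, 27}
A ∪ B = all elements in A or B
A ∪ B = {5, 6, 7, 11, 18, 20, 26, 27}
Checking if 27 ∈ A ∪ B
27 is in A ∪ B → True

27 ∈ A ∪ B


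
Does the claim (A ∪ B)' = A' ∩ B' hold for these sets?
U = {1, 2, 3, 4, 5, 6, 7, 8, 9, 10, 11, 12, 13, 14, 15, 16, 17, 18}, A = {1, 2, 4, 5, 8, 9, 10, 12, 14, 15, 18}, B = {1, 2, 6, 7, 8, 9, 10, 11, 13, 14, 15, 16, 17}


LHS: A ∪ B = {1, 2, 4, 5, 6, 7, 8, 9, 10, 11, 12, 13, 14, 15, 16, 17, 18}
(A ∪ B)' = U \ (A ∪ B) = {3}
A' = {3, 6, 7, 11, 13, 16, 17}, B' = {3, 4, 5, 12, 18}
Claimed RHS: A' ∩ B' = {3}
Identity is VALID: LHS = RHS = {3} ✓

Identity is valid. (A ∪ B)' = A' ∩ B' = {3}


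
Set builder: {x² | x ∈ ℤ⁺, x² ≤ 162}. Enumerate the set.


Checking each candidate:
Condition: positive perfect squares ≤ 162
Result = {1, 4, 9, 16, 25, 36, 49, 64, 81, 100, 121, 144}

{1, 4, 9, 16, 25, 36, 49, 64, 81, 100, 121, 144}


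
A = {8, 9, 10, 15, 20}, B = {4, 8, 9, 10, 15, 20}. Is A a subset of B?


A ⊆ B means every element of A is in B.
All elements of A are in B.
So A ⊆ B.

Yes, A ⊆ B


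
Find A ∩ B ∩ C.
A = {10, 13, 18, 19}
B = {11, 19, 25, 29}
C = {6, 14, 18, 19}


A ∩ B = {19}
(A ∩ B) ∩ C = {19}

A ∩ B ∩ C = {19}


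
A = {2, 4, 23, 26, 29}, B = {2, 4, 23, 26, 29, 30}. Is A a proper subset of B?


A ⊂ B requires: A ⊆ B AND A ≠ B.
A ⊆ B? Yes
A = B? No
A ⊂ B: Yes (A is a proper subset of B)

Yes, A ⊂ B


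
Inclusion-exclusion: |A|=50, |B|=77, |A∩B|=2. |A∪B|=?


|A ∪ B| = |A| + |B| - |A ∩ B|
= 50 + 77 - 2
= 125

|A ∪ B| = 125


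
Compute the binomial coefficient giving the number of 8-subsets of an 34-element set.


C(n,k) = n! / (k!(n-k)!)
C(34,8) = 34! / (8!26!)
= 18156204

C(34,8) = 18156204


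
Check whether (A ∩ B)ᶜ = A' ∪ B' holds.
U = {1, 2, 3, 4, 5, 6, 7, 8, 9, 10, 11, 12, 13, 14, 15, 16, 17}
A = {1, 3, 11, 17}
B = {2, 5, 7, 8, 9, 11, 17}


LHS: A ∩ B = {11, 17}
(A ∩ B)' = U \ (A ∩ B) = {1, 2, 3, 4, 5, 6, 7, 8, 9, 10, 12, 13, 14, 15, 16}
A' = {2, 4, 5, 6, 7, 8, 9, 10, 12, 13, 14, 15, 16}, B' = {1, 3, 4, 6, 10, 12, 13, 14, 15, 16}
Claimed RHS: A' ∪ B' = {1, 2, 3, 4, 5, 6, 7, 8, 9, 10, 12, 13, 14, 15, 16}
Identity is VALID: LHS = RHS = {1, 2, 3, 4, 5, 6, 7, 8, 9, 10, 12, 13, 14, 15, 16} ✓

Identity is valid. (A ∩ B)' = A' ∪ B' = {1, 2, 3, 4, 5, 6, 7, 8, 9, 10, 12, 13, 14, 15, 16}


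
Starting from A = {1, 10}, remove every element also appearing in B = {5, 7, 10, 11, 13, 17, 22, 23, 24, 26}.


A \ B = elements in A but not in B
A = {1, 10}
B = {5, 7, 10, 11, 13, 17, 22, 23, 24, 26}
Remove from A any elements in B
A \ B = {1}

A \ B = {1}


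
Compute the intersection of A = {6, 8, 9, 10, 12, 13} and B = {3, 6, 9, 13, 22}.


A ∩ B = elements in both A and B
A = {6, 8, 9, 10, 12, 13}
B = {3, 6, 9, 13, 22}
A ∩ B = {6, 9, 13}

A ∩ B = {6, 9, 13}


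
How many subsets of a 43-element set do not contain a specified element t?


Subsets of A avoiding t are subsets of A \ {t}, which has 42 elements.
Count = 2^(n-1) = 2^42
= 4398046511104

Number of subsets avoiding t = 4398046511104


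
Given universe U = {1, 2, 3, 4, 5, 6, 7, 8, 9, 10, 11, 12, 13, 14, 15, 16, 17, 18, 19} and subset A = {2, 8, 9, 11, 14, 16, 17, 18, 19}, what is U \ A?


Aᶜ = U \ A = elements in U but not in A
U = {1, 2, 3, 4, 5, 6, 7, 8, 9, 10, 11, 12, 13, 14, 15, 16, 17, 18, 19}
A = {2, 8, 9, 11, 14, 16, 17, 18, 19}
Aᶜ = {1, 3, 4, 5, 6, 7, 10, 12, 13, 15}

Aᶜ = {1, 3, 4, 5, 6, 7, 10, 12, 13, 15}


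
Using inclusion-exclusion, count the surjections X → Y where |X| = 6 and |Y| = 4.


n = |X| = 6, k = |Y| = 4. Surjections via inclusion-exclusion:
S(n,k) = Σ(-1)^i × C(k,i) × (k-i)^n, i=0 to k
i=0: (-1)^0×C(4,0)×4^6 = 4096
i=1: (-1)^1×C(4,1)×3^6 = -2916
i=2: (-1)^2×C(4,2)×2^6 = 384
i=3: (-1)^3×C(4,3)×1^6 = -4
i=4: (-1)^4×C(4,4)×0^6 = 0
Total = 1560

Number of surjections = 1560


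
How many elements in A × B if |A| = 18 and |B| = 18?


|A × B| = |A| × |B|
= 18 × 18
= 324

|A × B| = 324


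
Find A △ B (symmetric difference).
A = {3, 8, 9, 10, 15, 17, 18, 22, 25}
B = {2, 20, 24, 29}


A △ B = (A \ B) ∪ (B \ A) = elements in exactly one of A or B
A \ B = {3, 8, 9, 10, 15, 17, 18, 22, 25}
B \ A = {2, 20, 24, 29}
A △ B = {2, 3, 8, 9, 10, 15, 17, 18, 20, 22, 24, 25, 29}

A △ B = {2, 3, 8, 9, 10, 15, 17, 18, 20, 22, 24, 25, 29}


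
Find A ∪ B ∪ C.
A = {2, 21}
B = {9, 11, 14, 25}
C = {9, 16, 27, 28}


A ∪ B = {2, 9, 11, 14, 21, 25}
(A ∪ B) ∪ C = {2, 9, 11, 14, 16, 21, 25, 27, 28}

A ∪ B ∪ C = {2, 9, 11, 14, 16, 21, 25, 27, 28}


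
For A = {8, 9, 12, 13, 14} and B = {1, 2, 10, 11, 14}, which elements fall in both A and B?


A = {8, 9, 12, 13, 14}
B = {1, 2, 10, 11, 14}
Region: in both A and B
Elements: {14}

Elements in both A and B: {14}


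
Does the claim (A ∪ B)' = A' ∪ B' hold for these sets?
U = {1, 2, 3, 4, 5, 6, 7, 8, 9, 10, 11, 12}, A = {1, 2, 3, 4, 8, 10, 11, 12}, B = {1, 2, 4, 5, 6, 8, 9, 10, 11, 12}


LHS: A ∪ B = {1, 2, 3, 4, 5, 6, 8, 9, 10, 11, 12}
(A ∪ B)' = U \ (A ∪ B) = {7}
A' = {5, 6, 7, 9}, B' = {3, 7}
Claimed RHS: A' ∪ B' = {3, 5, 6, 7, 9}
Identity is INVALID: LHS = {7} but the RHS claimed here equals {3, 5, 6, 7, 9}. The correct form is (A ∪ B)' = A' ∩ B'.

Identity is invalid: (A ∪ B)' = {7} but A' ∪ B' = {3, 5, 6, 7, 9}. The correct De Morgan law is (A ∪ B)' = A' ∩ B'.


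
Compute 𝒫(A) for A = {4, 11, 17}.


|A| = 3, so |P(A)| = 2^3 = 8
Enumerate subsets by cardinality (0 to 3):
∅, {4}, {11}, {17}, {4, 11}, {4, 17}, {11, 17}, {4, 11, 17}

P(A) has 8 subsets: ∅, {4}, {11}, {17}, {4, 11}, {4, 17}, {11, 17}, {4, 11, 17}


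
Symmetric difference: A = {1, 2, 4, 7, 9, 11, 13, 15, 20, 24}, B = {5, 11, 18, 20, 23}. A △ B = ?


A △ B = (A \ B) ∪ (B \ A) = elements in exactly one of A or B
A \ B = {1, 2, 4, 7, 9, 13, 15, 24}
B \ A = {5, 18, 23}
A △ B = {1, 2, 4, 5, 7, 9, 13, 15, 18, 23, 24}

A △ B = {1, 2, 4, 5, 7, 9, 13, 15, 18, 23, 24}


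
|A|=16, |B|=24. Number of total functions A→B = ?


Each of |A| = 16 inputs maps to any of |B| = 24 outputs.
# functions = |B|^|A| = 24^16
= 12116574790945106558976

Number of functions = 12116574790945106558976


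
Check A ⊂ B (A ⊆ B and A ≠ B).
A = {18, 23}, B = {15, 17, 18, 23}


A ⊂ B requires: A ⊆ B AND A ≠ B.
A ⊆ B? Yes
A = B? No
A ⊂ B: Yes (A is a proper subset of B)

Yes, A ⊂ B


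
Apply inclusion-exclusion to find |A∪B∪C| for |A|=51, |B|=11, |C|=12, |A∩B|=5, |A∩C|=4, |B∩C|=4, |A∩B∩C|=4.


|A∪B∪C| = |A|+|B|+|C| - |A∩B|-|A∩C|-|B∩C| + |A∩B∩C|
= 51+11+12 - 5-4-4 + 4
= 74 - 13 + 4
= 65

|A ∪ B ∪ C| = 65


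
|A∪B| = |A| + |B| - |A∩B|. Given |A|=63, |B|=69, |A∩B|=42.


|A ∪ B| = |A| + |B| - |A ∩ B|
= 63 + 69 - 42
= 90

|A ∪ B| = 90


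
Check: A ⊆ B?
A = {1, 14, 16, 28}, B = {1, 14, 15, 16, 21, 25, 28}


A ⊆ B means every element of A is in B.
All elements of A are in B.
So A ⊆ B.

Yes, A ⊆ B


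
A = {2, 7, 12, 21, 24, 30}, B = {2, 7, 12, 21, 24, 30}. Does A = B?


Two sets are equal iff they have exactly the same elements.
A = {2, 7, 12, 21, 24, 30}
B = {2, 7, 12, 21, 24, 30}
Same elements → A = B

Yes, A = B


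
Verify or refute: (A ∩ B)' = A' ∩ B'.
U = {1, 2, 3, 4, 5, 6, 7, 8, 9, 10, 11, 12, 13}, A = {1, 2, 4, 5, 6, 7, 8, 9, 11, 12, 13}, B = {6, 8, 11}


LHS: A ∩ B = {6, 8, 11}
(A ∩ B)' = U \ (A ∩ B) = {1, 2, 3, 4, 5, 7, 9, 10, 12, 13}
A' = {3, 10}, B' = {1, 2, 3, 4, 5, 7, 9, 10, 12, 13}
Claimed RHS: A' ∩ B' = {3, 10}
Identity is INVALID: LHS = {1, 2, 3, 4, 5, 7, 9, 10, 12, 13} but the RHS claimed here equals {3, 10}. The correct form is (A ∩ B)' = A' ∪ B'.

Identity is invalid: (A ∩ B)' = {1, 2, 3, 4, 5, 7, 9, 10, 12, 13} but A' ∩ B' = {3, 10}. The correct De Morgan law is (A ∩ B)' = A' ∪ B'.


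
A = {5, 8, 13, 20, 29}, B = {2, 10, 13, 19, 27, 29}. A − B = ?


A \ B = elements in A but not in B
A = {5, 8, 13, 20, 29}
B = {2, 10, 13, 19, 27, 29}
Remove from A any elements in B
A \ B = {5, 8, 20}

A \ B = {5, 8, 20}


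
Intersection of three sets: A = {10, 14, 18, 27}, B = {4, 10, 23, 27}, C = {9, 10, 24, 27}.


A ∩ B = {10, 27}
(A ∩ B) ∩ C = {10, 27}

A ∩ B ∩ C = {10, 27}


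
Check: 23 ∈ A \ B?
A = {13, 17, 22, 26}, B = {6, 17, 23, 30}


A = {13, 17, 22, 26}, B = {6, 17, 23, 30}
A \ B = elements in A but not in B
A \ B = {13, 22, 26}
Checking if 23 ∈ A \ B
23 is not in A \ B → False

23 ∉ A \ B


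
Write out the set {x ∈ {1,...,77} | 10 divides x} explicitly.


Checking each candidate:
Condition: multiples of 10 in {1,...,77}
Result = {10, 20, 30, 40, 50, 60, 70}

{10, 20, 30, 40, 50, 60, 70}


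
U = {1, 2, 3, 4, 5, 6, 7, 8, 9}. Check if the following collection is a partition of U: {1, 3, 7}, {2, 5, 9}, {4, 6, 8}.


A partition requires: (1) non-empty parts, (2) pairwise disjoint, (3) union = U
Parts: {1, 3, 7}, {2, 5, 9}, {4, 6, 8}
Union of parts: {1, 2, 3, 4, 5, 6, 7, 8, 9}
U = {1, 2, 3, 4, 5, 6, 7, 8, 9}
All non-empty? True
Pairwise disjoint? True
Covers U? True

Yes, valid partition


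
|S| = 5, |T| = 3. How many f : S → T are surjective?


n = |S| = 5, k = |T| = 3. Surjections via inclusion-exclusion:
S(n,k) = Σ(-1)^i × C(k,i) × (k-i)^n, i=0 to k
i=0: (-1)^0×C(3,0)×3^5 = 243
i=1: (-1)^1×C(3,1)×2^5 = -96
i=2: (-1)^2×C(3,2)×1^5 = 3
i=3: (-1)^3×C(3,3)×0^5 = 0
Total = 150

Number of surjections = 150


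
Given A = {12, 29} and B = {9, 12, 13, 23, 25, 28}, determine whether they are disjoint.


Disjoint means A ∩ B = ∅.
A ∩ B = {12}
A ∩ B ≠ ∅, so A and B are NOT disjoint.

No, A and B are not disjoint (A ∩ B = {12})


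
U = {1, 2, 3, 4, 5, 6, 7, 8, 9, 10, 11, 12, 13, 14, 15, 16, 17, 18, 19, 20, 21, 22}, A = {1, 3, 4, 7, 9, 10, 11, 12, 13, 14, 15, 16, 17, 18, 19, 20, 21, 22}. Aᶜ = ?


Aᶜ = U \ A = elements in U but not in A
U = {1, 2, 3, 4, 5, 6, 7, 8, 9, 10, 11, 12, 13, 14, 15, 16, 17, 18, 19, 20, 21, 22}
A = {1, 3, 4, 7, 9, 10, 11, 12, 13, 14, 15, 16, 17, 18, 19, 20, 21, 22}
Aᶜ = {2, 5, 6, 8}

Aᶜ = {2, 5, 6, 8}


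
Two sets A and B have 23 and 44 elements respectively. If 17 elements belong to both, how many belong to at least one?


|A ∪ B| = |A| + |B| - |A ∩ B|
= 23 + 44 - 17
= 50

|A ∪ B| = 50


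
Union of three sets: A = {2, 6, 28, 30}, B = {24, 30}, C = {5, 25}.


A ∪ B = {2, 6, 24, 28, 30}
(A ∪ B) ∪ C = {2, 5, 6, 24, 25, 28, 30}

A ∪ B ∪ C = {2, 5, 6, 24, 25, 28, 30}


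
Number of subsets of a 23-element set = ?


Number of subsets = 2^n
= 2^23
= 8388608

|P(A)| = 8388608


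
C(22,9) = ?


C(n,k) = n! / (k!(n-k)!)
C(22,9) = 22! / (9!13!)
= 497420

C(22,9) = 497420


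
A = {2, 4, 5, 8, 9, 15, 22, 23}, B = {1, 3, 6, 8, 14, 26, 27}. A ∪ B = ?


A ∪ B = all elements in A or B (or both)
A = {2, 4, 5, 8, 9, 15, 22, 23}
B = {1, 3, 6, 8, 14, 26, 27}
A ∪ B = {1, 2, 3, 4, 5, 6, 8, 9, 14, 15, 22, 23, 26, 27}

A ∪ B = {1, 2, 3, 4, 5, 6, 8, 9, 14, 15, 22, 23, 26, 27}


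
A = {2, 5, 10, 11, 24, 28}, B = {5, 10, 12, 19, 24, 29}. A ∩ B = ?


A ∩ B = elements in both A and B
A = {2, 5, 10, 11, 24, 28}
B = {5, 10, 12, 19, 24, 29}
A ∩ B = {5, 10, 24}

A ∩ B = {5, 10, 24}


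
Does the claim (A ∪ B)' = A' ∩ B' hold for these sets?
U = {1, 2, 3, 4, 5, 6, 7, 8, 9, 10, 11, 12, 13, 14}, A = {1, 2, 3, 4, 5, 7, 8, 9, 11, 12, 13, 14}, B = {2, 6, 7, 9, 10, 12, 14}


LHS: A ∪ B = {1, 2, 3, 4, 5, 6, 7, 8, 9, 10, 11, 12, 13, 14}
(A ∪ B)' = U \ (A ∪ B) = ∅
A' = {6, 10}, B' = {1, 3, 4, 5, 8, 11, 13}
Claimed RHS: A' ∩ B' = ∅
Identity is VALID: LHS = RHS = ∅ ✓

Identity is valid. (A ∪ B)' = A' ∩ B' = ∅


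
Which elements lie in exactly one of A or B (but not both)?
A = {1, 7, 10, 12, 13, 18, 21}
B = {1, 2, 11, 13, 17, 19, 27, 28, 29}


A △ B = (A \ B) ∪ (B \ A) = elements in exactly one of A or B
A \ B = {7, 10, 12, 18, 21}
B \ A = {2, 11, 17, 19, 27, 28, 29}
A △ B = {2, 7, 10, 11, 12, 17, 18, 19, 21, 27, 28, 29}

A △ B = {2, 7, 10, 11, 12, 17, 18, 19, 21, 27, 28, 29}


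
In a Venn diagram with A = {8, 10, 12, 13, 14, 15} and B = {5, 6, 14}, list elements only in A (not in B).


A = {8, 10, 12, 13, 14, 15}
B = {5, 6, 14}
Region: only in A (not in B)
Elements: {8, 10, 12, 13, 15}

Elements only in A (not in B): {8, 10, 12, 13, 15}


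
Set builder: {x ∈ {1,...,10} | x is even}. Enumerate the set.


Checking each candidate:
Condition: even numbers in {1,...,10}
Result = {2, 4, 6, 8, 10}

{2, 4, 6, 8, 10}


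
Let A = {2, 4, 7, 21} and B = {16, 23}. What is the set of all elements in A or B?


A ∪ B = all elements in A or B (or both)
A = {2, 4, 7, 21}
B = {16, 23}
A ∪ B = {2, 4, 7, 16, 21, 23}

A ∪ B = {2, 4, 7, 16, 21, 23}


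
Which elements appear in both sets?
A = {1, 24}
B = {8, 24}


A ∩ B = elements in both A and B
A = {1, 24}
B = {8, 24}
A ∩ B = {24}

A ∩ B = {24}


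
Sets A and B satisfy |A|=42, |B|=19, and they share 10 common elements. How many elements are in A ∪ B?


|A ∪ B| = |A| + |B| - |A ∩ B|
= 42 + 19 - 10
= 51

|A ∪ B| = 51


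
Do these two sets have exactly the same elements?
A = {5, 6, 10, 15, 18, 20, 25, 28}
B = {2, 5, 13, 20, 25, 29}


Two sets are equal iff they have exactly the same elements.
A = {5, 6, 10, 15, 18, 20, 25, 28}
B = {2, 5, 13, 20, 25, 29}
Differences: {2, 6, 10, 13, 15, 18, 28, 29}
A ≠ B

No, A ≠ B


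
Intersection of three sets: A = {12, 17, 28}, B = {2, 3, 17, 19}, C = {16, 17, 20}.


A ∩ B = {17}
(A ∩ B) ∩ C = {17}

A ∩ B ∩ C = {17}


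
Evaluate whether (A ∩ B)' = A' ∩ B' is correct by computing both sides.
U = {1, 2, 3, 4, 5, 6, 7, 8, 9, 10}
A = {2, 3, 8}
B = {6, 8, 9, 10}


LHS: A ∩ B = {8}
(A ∩ B)' = U \ (A ∩ B) = {1, 2, 3, 4, 5, 6, 7, 9, 10}
A' = {1, 4, 5, 6, 7, 9, 10}, B' = {1, 2, 3, 4, 5, 7}
Claimed RHS: A' ∩ B' = {1, 4, 5, 7}
Identity is INVALID: LHS = {1, 2, 3, 4, 5, 6, 7, 9, 10} but the RHS claimed here equals {1, 4, 5, 7}. The correct form is (A ∩ B)' = A' ∪ B'.

Identity is invalid: (A ∩ B)' = {1, 2, 3, 4, 5, 6, 7, 9, 10} but A' ∩ B' = {1, 4, 5, 7}. The correct De Morgan law is (A ∩ B)' = A' ∪ B'.


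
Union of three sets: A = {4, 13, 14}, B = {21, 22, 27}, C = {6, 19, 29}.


A ∪ B = {4, 13, 14, 21, 22, 27}
(A ∪ B) ∪ C = {4, 6, 13, 14, 19, 21, 22, 27, 29}

A ∪ B ∪ C = {4, 6, 13, 14, 19, 21, 22, 27, 29}


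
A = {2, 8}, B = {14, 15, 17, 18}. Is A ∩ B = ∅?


Disjoint means A ∩ B = ∅.
A ∩ B = ∅
A ∩ B = ∅, so A and B are disjoint.

Yes, A and B are disjoint


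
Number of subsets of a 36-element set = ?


Number of subsets = 2^n
= 2^36
= 68719476736

|P(A)| = 68719476736


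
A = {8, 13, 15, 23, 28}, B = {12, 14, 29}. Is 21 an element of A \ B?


A = {8, 13, 15, 23, 28}, B = {12, 14, 29}
A \ B = elements in A but not in B
A \ B = {8, 13, 15, 23, 28}
Checking if 21 ∈ A \ B
21 is not in A \ B → False

21 ∉ A \ B


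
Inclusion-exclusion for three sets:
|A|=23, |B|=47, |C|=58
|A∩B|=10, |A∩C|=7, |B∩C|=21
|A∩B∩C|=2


|A∪B∪C| = |A|+|B|+|C| - |A∩B|-|A∩C|-|B∩C| + |A∩B∩C|
= 23+47+58 - 10-7-21 + 2
= 128 - 38 + 2
= 92

|A ∪ B ∪ C| = 92


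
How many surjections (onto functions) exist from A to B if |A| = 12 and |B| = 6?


n = |A| = 12, k = |B| = 6. Surjections via inclusion-exclusion:
S(n,k) = Σ(-1)^i × C(k,i) × (k-i)^n, i=0 to k
i=0: (-1)^0×C(6,0)×6^12 = 2176782336
i=1: (-1)^1×C(6,1)×5^12 = -1464843750
i=2: (-1)^2×C(6,2)×4^12 = 251658240
i=3: (-1)^3×C(6,3)×3^12 = -10628820
i=4: (-1)^4×C(6,4)×2^12 = 61440
i=5: (-1)^5×C(6,5)×1^12 = -6
i=6: (-1)^6×C(6,6)×0^12 = 0
Total = 953029440

Number of surjections = 953029440


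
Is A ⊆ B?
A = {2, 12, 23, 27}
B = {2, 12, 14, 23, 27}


A ⊆ B means every element of A is in B.
All elements of A are in B.
So A ⊆ B.

Yes, A ⊆ B


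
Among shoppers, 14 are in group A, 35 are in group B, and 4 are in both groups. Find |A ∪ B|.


|A ∪ B| = |A| + |B| - |A ∩ B|
= 14 + 35 - 4
= 45

|A ∪ B| = 45


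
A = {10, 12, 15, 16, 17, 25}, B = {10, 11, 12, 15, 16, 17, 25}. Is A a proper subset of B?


A ⊂ B requires: A ⊆ B AND A ≠ B.
A ⊆ B? Yes
A = B? No
A ⊂ B: Yes (A is a proper subset of B)

Yes, A ⊂ B


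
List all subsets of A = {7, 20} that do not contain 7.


A subset of A that omits 7 is a subset of A \ {7}, so there are 2^(n-1) = 2^1 = 2 of them.
Subsets excluding 7: ∅, {20}

Subsets excluding 7 (2 total): ∅, {20}


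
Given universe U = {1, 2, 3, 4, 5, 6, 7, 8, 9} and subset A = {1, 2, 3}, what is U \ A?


Aᶜ = U \ A = elements in U but not in A
U = {1, 2, 3, 4, 5, 6, 7, 8, 9}
A = {1, 2, 3}
Aᶜ = {4, 5, 6, 7, 8, 9}

Aᶜ = {4, 5, 6, 7, 8, 9}


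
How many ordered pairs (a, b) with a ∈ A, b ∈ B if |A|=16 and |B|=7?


|A × B| = |A| × |B|
= 16 × 7
= 112

|A × B| = 112


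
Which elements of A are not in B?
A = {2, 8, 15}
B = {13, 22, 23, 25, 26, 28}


A \ B = elements in A but not in B
A = {2, 8, 15}
B = {13, 22, 23, 25, 26, 28}
Remove from A any elements in B
A \ B = {2, 8, 15}

A \ B = {2, 8, 15}


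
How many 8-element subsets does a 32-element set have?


C(n,k) = n! / (k!(n-k)!)
C(32,8) = 32! / (8!24!)
= 10518300

C(32,8) = 10518300


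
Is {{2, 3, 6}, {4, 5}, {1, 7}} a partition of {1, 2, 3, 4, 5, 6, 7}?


A partition requires: (1) non-empty parts, (2) pairwise disjoint, (3) union = U
Parts: {2, 3, 6}, {4, 5}, {1, 7}
Union of parts: {1, 2, 3, 4, 5, 6, 7}
U = {1, 2, 3, 4, 5, 6, 7}
All non-empty? True
Pairwise disjoint? True
Covers U? True

Yes, valid partition


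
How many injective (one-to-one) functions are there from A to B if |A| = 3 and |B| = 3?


An injection sends each of |A| = 3 inputs to a distinct output in B.
# injections = |B|·(|B|-1)·…·(|B|-|A|+1) = 3! / (3 - 3)!
= 3 × 2 × 1
= 6

Number of injections = 6


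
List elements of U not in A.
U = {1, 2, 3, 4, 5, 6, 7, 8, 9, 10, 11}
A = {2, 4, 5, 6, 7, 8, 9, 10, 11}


Aᶜ = U \ A = elements in U but not in A
U = {1, 2, 3, 4, 5, 6, 7, 8, 9, 10, 11}
A = {2, 4, 5, 6, 7, 8, 9, 10, 11}
Aᶜ = {1, 3}

Aᶜ = {1, 3}


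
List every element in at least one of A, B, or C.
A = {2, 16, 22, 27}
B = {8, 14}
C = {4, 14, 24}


A ∪ B = {2, 8, 14, 16, 22, 27}
(A ∪ B) ∪ C = {2, 4, 8, 14, 16, 22, 24, 27}

A ∪ B ∪ C = {2, 4, 8, 14, 16, 22, 24, 27}


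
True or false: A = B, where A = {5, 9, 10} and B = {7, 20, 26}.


Two sets are equal iff they have exactly the same elements.
A = {5, 9, 10}
B = {7, 20, 26}
Differences: {5, 7, 9, 10, 20, 26}
A ≠ B

No, A ≠ B


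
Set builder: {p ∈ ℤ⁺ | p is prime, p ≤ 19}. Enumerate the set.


Checking each candidate:
Condition: primes ≤ 19
Result = {2, 3, 5, 7, 11, 13, 17, 19}

{2, 3, 5, 7, 11, 13, 17, 19}


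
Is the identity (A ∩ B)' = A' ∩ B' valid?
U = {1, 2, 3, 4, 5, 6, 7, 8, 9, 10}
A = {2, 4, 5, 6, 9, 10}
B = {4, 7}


LHS: A ∩ B = {4}
(A ∩ B)' = U \ (A ∩ B) = {1, 2, 3, 5, 6, 7, 8, 9, 10}
A' = {1, 3, 7, 8}, B' = {1, 2, 3, 5, 6, 8, 9, 10}
Claimed RHS: A' ∩ B' = {1, 3, 8}
Identity is INVALID: LHS = {1, 2, 3, 5, 6, 7, 8, 9, 10} but the RHS claimed here equals {1, 3, 8}. The correct form is (A ∩ B)' = A' ∪ B'.

Identity is invalid: (A ∩ B)' = {1, 2, 3, 5, 6, 7, 8, 9, 10} but A' ∩ B' = {1, 3, 8}. The correct De Morgan law is (A ∩ B)' = A' ∪ B'.


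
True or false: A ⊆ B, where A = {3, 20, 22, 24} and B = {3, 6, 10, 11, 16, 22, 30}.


A ⊆ B means every element of A is in B.
Elements in A not in B: {20, 24}
So A ⊄ B.

No, A ⊄ B


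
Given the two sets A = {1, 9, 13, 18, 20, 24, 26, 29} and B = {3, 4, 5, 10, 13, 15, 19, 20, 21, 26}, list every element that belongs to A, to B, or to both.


A ∪ B = all elements in A or B (or both)
A = {1, 9, 13, 18, 20, 24, 26, 29}
B = {3, 4, 5, 10, 13, 15, 19, 20, 21, 26}
A ∪ B = {1, 3, 4, 5, 9, 10, 13, 15, 18, 19, 20, 21, 24, 26, 29}

A ∪ B = {1, 3, 4, 5, 9, 10, 13, 15, 18, 19, 20, 21, 24, 26, 29}


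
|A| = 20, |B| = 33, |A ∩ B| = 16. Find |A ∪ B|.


|A ∪ B| = |A| + |B| - |A ∩ B|
= 20 + 33 - 16
= 37

|A ∪ B| = 37


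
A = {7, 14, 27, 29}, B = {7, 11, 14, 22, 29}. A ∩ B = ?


A ∩ B = elements in both A and B
A = {7, 14, 27, 29}
B = {7, 11, 14, 22, 29}
A ∩ B = {7, 14, 29}

A ∩ B = {7, 14, 29}


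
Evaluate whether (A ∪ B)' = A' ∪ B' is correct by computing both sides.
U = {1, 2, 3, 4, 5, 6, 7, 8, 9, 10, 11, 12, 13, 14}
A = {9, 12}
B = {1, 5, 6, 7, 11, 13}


LHS: A ∪ B = {1, 5, 6, 7, 9, 11, 12, 13}
(A ∪ B)' = U \ (A ∪ B) = {2, 3, 4, 8, 10, 14}
A' = {1, 2, 3, 4, 5, 6, 7, 8, 10, 11, 13, 14}, B' = {2, 3, 4, 8, 9, 10, 12, 14}
Claimed RHS: A' ∪ B' = {1, 2, 3, 4, 5, 6, 7, 8, 9, 10, 11, 12, 13, 14}
Identity is INVALID: LHS = {2, 3, 4, 8, 10, 14} but the RHS claimed here equals {1, 2, 3, 4, 5, 6, 7, 8, 9, 10, 11, 12, 13, 14}. The correct form is (A ∪ B)' = A' ∩ B'.

Identity is invalid: (A ∪ B)' = {2, 3, 4, 8, 10, 14} but A' ∪ B' = {1, 2, 3, 4, 5, 6, 7, 8, 9, 10, 11, 12, 13, 14}. The correct De Morgan law is (A ∪ B)' = A' ∩ B'.


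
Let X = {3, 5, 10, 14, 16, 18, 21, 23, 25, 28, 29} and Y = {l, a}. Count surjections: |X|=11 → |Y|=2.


n = |X| = 11, k = |Y| = 2. Surjections via inclusion-exclusion:
S(n,k) = Σ(-1)^i × C(k,i) × (k-i)^n, i=0 to k
i=0: (-1)^0×C(2,0)×2^11 = 2048
i=1: (-1)^1×C(2,1)×1^11 = -2
i=2: (-1)^2×C(2,2)×0^11 = 0
Total = 2046

Number of surjections = 2046


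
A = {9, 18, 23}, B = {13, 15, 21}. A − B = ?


A \ B = elements in A but not in B
A = {9, 18, 23}
B = {13, 15, 21}
Remove from A any elements in B
A \ B = {9, 18, 23}

A \ B = {9, 18, 23}


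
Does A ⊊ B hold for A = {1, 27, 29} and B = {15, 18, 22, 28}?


A ⊂ B requires: A ⊆ B AND A ≠ B.
A ⊆ B? No
A ⊄ B, so A is not a proper subset.

No, A is not a proper subset of B


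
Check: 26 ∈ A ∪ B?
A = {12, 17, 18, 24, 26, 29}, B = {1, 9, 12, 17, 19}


A = {12, 17, 18, 24, 26, 29}, B = {1, 9, 12, 17, 19}
A ∪ B = all elements in A or B
A ∪ B = {1, 9, 12, 17, 18, 19, 24, 26, 29}
Checking if 26 ∈ A ∪ B
26 is in A ∪ B → True

26 ∈ A ∪ B


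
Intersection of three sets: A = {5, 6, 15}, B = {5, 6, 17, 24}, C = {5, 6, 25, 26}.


A ∩ B = {5, 6}
(A ∩ B) ∩ C = {5, 6}

A ∩ B ∩ C = {5, 6}


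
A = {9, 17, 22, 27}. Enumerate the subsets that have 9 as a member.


A subset of A contains 9 iff the remaining 3 elements form any subset of A \ {9}.
Count: 2^(n-1) = 2^3 = 8
Subsets containing 9: {9}, {9, 17}, {9, 22}, {9, 27}, {9, 17, 22}, {9, 17, 27}, {9, 22, 27}, {9, 17, 22, 27}

Subsets containing 9 (8 total): {9}, {9, 17}, {9, 22}, {9, 27}, {9, 17, 22}, {9, 17, 27}, {9, 22, 27}, {9, 17, 22, 27}


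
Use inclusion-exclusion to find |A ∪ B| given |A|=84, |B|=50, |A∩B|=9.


|A ∪ B| = |A| + |B| - |A ∩ B|
= 84 + 50 - 9
= 125

|A ∪ B| = 125


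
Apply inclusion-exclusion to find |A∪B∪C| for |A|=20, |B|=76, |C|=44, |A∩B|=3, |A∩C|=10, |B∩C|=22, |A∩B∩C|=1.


|A∪B∪C| = |A|+|B|+|C| - |A∩B|-|A∩C|-|B∩C| + |A∩B∩C|
= 20+76+44 - 3-10-22 + 1
= 140 - 35 + 1
= 106

|A ∪ B ∪ C| = 106


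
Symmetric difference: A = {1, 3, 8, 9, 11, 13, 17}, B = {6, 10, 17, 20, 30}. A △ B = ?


A △ B = (A \ B) ∪ (B \ A) = elements in exactly one of A or B
A \ B = {1, 3, 8, 9, 11, 13}
B \ A = {6, 10, 20, 30}
A △ B = {1, 3, 6, 8, 9, 10, 11, 13, 20, 30}

A △ B = {1, 3, 6, 8, 9, 10, 11, 13, 20, 30}


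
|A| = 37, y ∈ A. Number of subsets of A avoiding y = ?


Subsets of A avoiding y are subsets of A \ {y}, which has 36 elements.
Count = 2^(n-1) = 2^36
= 68719476736

Number of subsets avoiding y = 68719476736


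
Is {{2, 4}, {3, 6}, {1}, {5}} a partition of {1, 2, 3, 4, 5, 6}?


A partition requires: (1) non-empty parts, (2) pairwise disjoint, (3) union = U
Parts: {2, 4}, {3, 6}, {1}, {5}
Union of parts: {1, 2, 3, 4, 5, 6}
U = {1, 2, 3, 4, 5, 6}
All non-empty? True
Pairwise disjoint? True
Covers U? True

Yes, valid partition


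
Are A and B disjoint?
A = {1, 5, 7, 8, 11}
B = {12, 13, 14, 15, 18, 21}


Disjoint means A ∩ B = ∅.
A ∩ B = ∅
A ∩ B = ∅, so A and B are disjoint.

Yes, A and B are disjoint


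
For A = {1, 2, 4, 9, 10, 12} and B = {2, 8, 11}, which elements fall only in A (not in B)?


A = {1, 2, 4, 9, 10, 12}
B = {2, 8, 11}
Region: only in A (not in B)
Elements: {1, 4, 9, 10, 12}

Elements only in A (not in B): {1, 4, 9, 10, 12}


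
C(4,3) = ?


C(n,k) = n! / (k!(n-k)!)
C(4,3) = 4! / (3!1!)
= 4

C(4,3) = 4


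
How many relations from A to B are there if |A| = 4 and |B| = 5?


A relation from A to B is any subset of A × B.
|A × B| = 4 × 5 = 20
# relations = 2^|A × B| = 2^20 = 1048576

Number of relations = 1048576


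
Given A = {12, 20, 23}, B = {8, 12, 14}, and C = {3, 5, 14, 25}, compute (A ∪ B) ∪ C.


A ∪ B = {8, 12, 14, 20, 23}
(A ∪ B) ∪ C = {3, 5, 8, 12, 14, 20, 23, 25}

A ∪ B ∪ C = {3, 5, 8, 12, 14, 20, 23, 25}


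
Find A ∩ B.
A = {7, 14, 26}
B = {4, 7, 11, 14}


A ∩ B = elements in both A and B
A = {7, 14, 26}
B = {4, 7, 11, 14}
A ∩ B = {7, 14}

A ∩ B = {7, 14}


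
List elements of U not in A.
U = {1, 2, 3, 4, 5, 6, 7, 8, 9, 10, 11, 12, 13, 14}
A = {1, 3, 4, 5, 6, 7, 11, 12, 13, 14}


Aᶜ = U \ A = elements in U but not in A
U = {1, 2, 3, 4, 5, 6, 7, 8, 9, 10, 11, 12, 13, 14}
A = {1, 3, 4, 5, 6, 7, 11, 12, 13, 14}
Aᶜ = {2, 8, 9, 10}

Aᶜ = {2, 8, 9, 10}


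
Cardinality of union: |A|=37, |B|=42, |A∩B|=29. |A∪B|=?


|A ∪ B| = |A| + |B| - |A ∩ B|
= 37 + 42 - 29
= 50

|A ∪ B| = 50


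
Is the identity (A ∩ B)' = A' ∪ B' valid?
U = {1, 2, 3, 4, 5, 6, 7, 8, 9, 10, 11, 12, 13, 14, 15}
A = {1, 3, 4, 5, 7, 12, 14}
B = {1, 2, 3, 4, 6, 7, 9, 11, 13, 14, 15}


LHS: A ∩ B = {1, 3, 4, 7, 14}
(A ∩ B)' = U \ (A ∩ B) = {2, 5, 6, 8, 9, 10, 11, 12, 13, 15}
A' = {2, 6, 8, 9, 10, 11, 13, 15}, B' = {5, 8, 10, 12}
Claimed RHS: A' ∪ B' = {2, 5, 6, 8, 9, 10, 11, 12, 13, 15}
Identity is VALID: LHS = RHS = {2, 5, 6, 8, 9, 10, 11, 12, 13, 15} ✓

Identity is valid. (A ∩ B)' = A' ∪ B' = {2, 5, 6, 8, 9, 10, 11, 12, 13, 15}


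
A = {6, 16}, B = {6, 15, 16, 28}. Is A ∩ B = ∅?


Disjoint means A ∩ B = ∅.
A ∩ B = {6, 16}
A ∩ B ≠ ∅, so A and B are NOT disjoint.

No, A and B are not disjoint (A ∩ B = {6, 16})


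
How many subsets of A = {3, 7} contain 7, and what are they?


A subset of A contains 7 iff the remaining 1 elements form any subset of A \ {7}.
Count: 2^(n-1) = 2^1 = 2
Subsets containing 7: {7}, {3, 7}

Subsets containing 7 (2 total): {7}, {3, 7}


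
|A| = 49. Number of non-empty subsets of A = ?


Total subsets = 2^n = 2^49 = 562949953421312
Non-empty subsets exclude the empty set: 2^n - 1
= 562949953421312 - 1
= 562949953421311

Number of non-empty subsets = 562949953421311


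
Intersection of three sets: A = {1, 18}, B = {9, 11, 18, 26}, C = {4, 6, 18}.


A ∩ B = {18}
(A ∩ B) ∩ C = {18}

A ∩ B ∩ C = {18}


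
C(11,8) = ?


C(n,k) = n! / (k!(n-k)!)
C(11,8) = 11! / (8!3!)
= 165

C(11,8) = 165


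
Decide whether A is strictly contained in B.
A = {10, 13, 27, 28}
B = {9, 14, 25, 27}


A ⊂ B requires: A ⊆ B AND A ≠ B.
A ⊆ B? No
A ⊄ B, so A is not a proper subset.

No, A is not a proper subset of B


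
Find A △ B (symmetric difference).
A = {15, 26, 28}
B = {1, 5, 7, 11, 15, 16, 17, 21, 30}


A △ B = (A \ B) ∪ (B \ A) = elements in exactly one of A or B
A \ B = {26, 28}
B \ A = {1, 5, 7, 11, 16, 17, 21, 30}
A △ B = {1, 5, 7, 11, 16, 17, 21, 26, 28, 30}

A △ B = {1, 5, 7, 11, 16, 17, 21, 26, 28, 30}


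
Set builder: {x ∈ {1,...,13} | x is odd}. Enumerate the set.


Checking each candidate:
Condition: odd numbers in {1,...,13}
Result = {1, 3, 5, 7, 9, 11, 13}

{1, 3, 5, 7, 9, 11, 13}


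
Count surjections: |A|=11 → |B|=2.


n = |A| = 11, k = |B| = 2. Surjections via inclusion-exclusion:
S(n,k) = Σ(-1)^i × C(k,i) × (k-i)^n, i=0 to k
i=0: (-1)^0×C(2,0)×2^11 = 2048
i=1: (-1)^1×C(2,1)×1^11 = -2
i=2: (-1)^2×C(2,2)×0^11 = 0
Total = 2046

Number of surjections = 2046


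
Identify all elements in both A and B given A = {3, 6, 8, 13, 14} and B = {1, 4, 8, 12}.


A = {3, 6, 8, 13, 14}
B = {1, 4, 8, 12}
Region: in both A and B
Elements: {8}

Elements in both A and B: {8}


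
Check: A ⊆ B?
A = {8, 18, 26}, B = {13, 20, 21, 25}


A ⊆ B means every element of A is in B.
Elements in A not in B: {8, 18, 26}
So A ⊄ B.

No, A ⊄ B


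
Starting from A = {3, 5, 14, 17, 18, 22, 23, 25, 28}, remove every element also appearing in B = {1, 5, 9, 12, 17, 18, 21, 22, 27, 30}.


A \ B = elements in A but not in B
A = {3, 5, 14, 17, 18, 22, 23, 25, 28}
B = {1, 5, 9, 12, 17, 18, 21, 22, 27, 30}
Remove from A any elements in B
A \ B = {3, 14, 23, 25, 28}

A \ B = {3, 14, 23, 25, 28}


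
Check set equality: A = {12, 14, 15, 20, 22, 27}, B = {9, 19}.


Two sets are equal iff they have exactly the same elements.
A = {12, 14, 15, 20, 22, 27}
B = {9, 19}
Differences: {9, 12, 14, 15, 19, 20, 22, 27}
A ≠ B

No, A ≠ B


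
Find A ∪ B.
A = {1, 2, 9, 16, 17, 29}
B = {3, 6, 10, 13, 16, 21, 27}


A ∪ B = all elements in A or B (or both)
A = {1, 2, 9, 16, 17, 29}
B = {3, 6, 10, 13, 16, 21, 27}
A ∪ B = {1, 2, 3, 6, 9, 10, 13, 16, 17, 21, 27, 29}

A ∪ B = {1, 2, 3, 6, 9, 10, 13, 16, 17, 21, 27, 29}


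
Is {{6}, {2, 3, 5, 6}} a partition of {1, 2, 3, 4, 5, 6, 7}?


A partition requires: (1) non-empty parts, (2) pairwise disjoint, (3) union = U
Parts: {6}, {2, 3, 5, 6}
Union of parts: {2, 3, 5, 6}
U = {1, 2, 3, 4, 5, 6, 7}
All non-empty? True
Pairwise disjoint? False
Covers U? False

No, not a valid partition


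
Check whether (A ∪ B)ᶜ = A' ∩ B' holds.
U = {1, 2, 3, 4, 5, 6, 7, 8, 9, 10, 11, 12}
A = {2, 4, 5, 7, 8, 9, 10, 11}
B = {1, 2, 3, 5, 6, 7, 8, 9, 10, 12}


LHS: A ∪ B = {1, 2, 3, 4, 5, 6, 7, 8, 9, 10, 11, 12}
(A ∪ B)' = U \ (A ∪ B) = ∅
A' = {1, 3, 6, 12}, B' = {4, 11}
Claimed RHS: A' ∩ B' = ∅
Identity is VALID: LHS = RHS = ∅ ✓

Identity is valid. (A ∪ B)' = A' ∩ B' = ∅


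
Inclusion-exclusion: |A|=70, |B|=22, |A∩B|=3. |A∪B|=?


|A ∪ B| = |A| + |B| - |A ∩ B|
= 70 + 22 - 3
= 89

|A ∪ B| = 89


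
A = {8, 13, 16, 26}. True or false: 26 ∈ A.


A = {8, 13, 16, 26}
Checking if 26 is in A
26 is in A → True

26 ∈ A
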